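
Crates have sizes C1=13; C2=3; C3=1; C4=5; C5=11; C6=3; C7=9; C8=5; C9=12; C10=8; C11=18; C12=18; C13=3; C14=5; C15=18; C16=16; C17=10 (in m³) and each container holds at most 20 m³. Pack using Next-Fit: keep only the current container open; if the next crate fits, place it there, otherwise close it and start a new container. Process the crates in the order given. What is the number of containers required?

10 containers

Put C1 (13 m³) in container 1; 7 m³ remain.
Put C2 (3 m³) in container 1; 4 m³ remain.
Put C3 (1 m³) in container 1; 3 m³ remain.
Put C4 (5 m³) in container 2; 15 m³ remain.
Put C5 (11 m³) in container 2; 4 m³ remain.
Put C6 (3 m³) in container 2; 1 m³ remain.
Put C7 (9 m³) in container 3; 11 m³ remain.
Put C8 (5 m³) in container 3; 6 m³ remain.
Put C9 (12 m³) in container 4; 8 m³ remain.
Put C10 (8 m³) in container 4; 0 m³ remain.
Put C11 (18 m³) in container 5; 2 m³ remain.
Put C12 (18 m³) in container 6; 2 m³ remain.
Put C13 (3 m³) in container 7; 17 m³ remain.
Put C14 (5 m³) in container 7; 12 m³ remain.
Put C15 (18 m³) in container 8; 2 m³ remain.
Put C16 (16 m³) in container 9; 4 m³ remain.
Put C17 (10 m³) in container 10; 10 m³ remain.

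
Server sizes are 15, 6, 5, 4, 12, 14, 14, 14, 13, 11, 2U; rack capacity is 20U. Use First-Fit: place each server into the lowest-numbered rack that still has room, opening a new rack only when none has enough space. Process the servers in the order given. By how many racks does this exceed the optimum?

First-Fit: [15,5] [6,4,2] [12] [14] [14] [14] [13] [11] → 8 racks.
7 servers exceed 10U (half the capacity), and no two of those can share a rack, so at least 7 racks are needed.
An optimal packing achieves that bound: [15,5] [14,6] [14,4,2] [14] [13] [12] [11] → 7 racks.
Excess: 8 − 7 = 1.

1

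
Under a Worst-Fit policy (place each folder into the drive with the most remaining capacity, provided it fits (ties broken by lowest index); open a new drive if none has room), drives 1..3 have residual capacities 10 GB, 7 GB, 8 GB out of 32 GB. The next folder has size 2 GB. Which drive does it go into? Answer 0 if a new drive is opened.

Drives with room: drive 1 (10 GB), drive 2 (7 GB), drive 3 (8 GB).
Most room is drive 1 with 10 GB free.

1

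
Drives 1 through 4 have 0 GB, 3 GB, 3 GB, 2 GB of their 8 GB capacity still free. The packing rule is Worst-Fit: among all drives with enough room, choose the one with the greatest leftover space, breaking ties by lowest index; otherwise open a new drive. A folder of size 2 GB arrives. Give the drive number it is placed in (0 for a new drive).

Drives with room: drive 2 (3 GB), drive 3 (3 GB), drive 4 (2 GB).
Most room is drive 2 with 3 GB free.

2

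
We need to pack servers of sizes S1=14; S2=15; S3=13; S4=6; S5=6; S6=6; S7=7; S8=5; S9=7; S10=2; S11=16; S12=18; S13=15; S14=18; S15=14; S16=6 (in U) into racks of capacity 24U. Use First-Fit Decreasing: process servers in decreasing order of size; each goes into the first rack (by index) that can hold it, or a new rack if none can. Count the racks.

Sorted descending: 18, 18, 16, 15, 15, 14, 14, 13, 7, 7, 6, 6, 6, 6, 5, 2.
18U → rack 1 (remaining 6U)
18U → rack 2 (remaining 6U)
16U → rack 3 (remaining 8U)
15U → rack 4 (remaining 9U)
15U → rack 5 (remaining 9U)
14U → rack 6 (remaining 10U)
14U → rack 7 (remaining 10U)
13U → rack 8 (remaining 11U)
7U → rack 3 (remaining 1U)
7U → rack 4 (remaining 2U)
6U → rack 1 (remaining 0U)
6U → rack 2 (remaining 0U)
6U → rack 5 (remaining 3U)
6U → rack 6 (remaining 4U)
5U → rack 7 (remaining 5U)
2U → rack 4 (remaining 0U)
Final racks: [18,6] [18,6] [16,7] [15,7,2] [15,6] [14,6] [14,5] [13].

8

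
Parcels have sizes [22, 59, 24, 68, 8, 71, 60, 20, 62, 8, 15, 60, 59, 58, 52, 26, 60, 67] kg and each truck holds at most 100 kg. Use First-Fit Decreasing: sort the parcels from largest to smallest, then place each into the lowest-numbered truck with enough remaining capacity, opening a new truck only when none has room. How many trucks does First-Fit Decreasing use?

11

Sorted descending: 71, 68, 67, 62, 60, 60, 60, 59, 59, 58, 52, 26, 24, 22, 20, 15, 8, 8.
truck 1: place 71 kg, 29 kg left
truck 2: place 68 kg, 32 kg left
truck 3: place 67 kg, 33 kg left
truck 4: place 62 kg, 38 kg left
truck 5: place 60 kg, 40 kg left
truck 6: place 60 kg, 40 kg left
truck 7: place 60 kg, 40 kg left
truck 8: place 59 kg, 41 kg left
truck 9: place 59 kg, 41 kg left
truck 10: place 58 kg, 42 kg left
truck 11: place 52 kg, 48 kg left
truck 1: place 26 kg, 3 kg left
truck 2: place 24 kg, 8 kg left
truck 3: place 22 kg, 11 kg left
truck 4: place 20 kg, 18 kg left
truck 4: place 15 kg, 3 kg left
truck 2: place 8 kg, 0 kg left
truck 3: place 8 kg, 3 kg left
Final trucks: [71,26] [68,24,8] [67,22,8] [62,20,15] [60] [60] [60] [59] [59] [58] [52].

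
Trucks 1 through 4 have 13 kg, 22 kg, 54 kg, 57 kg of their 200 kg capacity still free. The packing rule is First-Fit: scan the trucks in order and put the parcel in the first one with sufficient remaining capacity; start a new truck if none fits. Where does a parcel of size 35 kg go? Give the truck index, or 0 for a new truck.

Trucks with room: truck 3 (54 kg), truck 4 (57 kg).
The first with room is truck 3.

3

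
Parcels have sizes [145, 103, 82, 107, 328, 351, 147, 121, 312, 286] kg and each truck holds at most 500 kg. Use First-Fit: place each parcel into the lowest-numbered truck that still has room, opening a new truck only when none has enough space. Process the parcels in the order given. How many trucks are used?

5

Put 145 kg in truck 1; 355 kg remain.
Put 103 kg in truck 1; 252 kg remain.
Put 82 kg in truck 1; 170 kg remain.
Put 107 kg in truck 1; 63 kg remain.
Put 328 kg in truck 2; 172 kg remain.
Put 351 kg in truck 3; 149 kg remain.
Put 147 kg in truck 2; 25 kg remain.
Put 121 kg in truck 3; 28 kg remain.
Put 312 kg in truck 4; 188 kg remain.
Put 286 kg in truck 5; 214 kg remain.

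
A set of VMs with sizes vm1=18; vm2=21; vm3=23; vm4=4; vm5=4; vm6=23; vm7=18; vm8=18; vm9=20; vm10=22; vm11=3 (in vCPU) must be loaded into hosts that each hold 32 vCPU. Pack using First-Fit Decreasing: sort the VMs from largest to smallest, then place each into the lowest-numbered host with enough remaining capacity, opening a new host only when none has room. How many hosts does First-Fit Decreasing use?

Sorted descending: 23, 23, 22, 21, 20, 18, 18, 18, 4, 4, 3.
host 1: place 23 vCPU, 9 vCPU left
host 2: place 23 vCPU, 9 vCPU left
host 3: place 22 vCPU, 10 vCPU left
host 4: place 21 vCPU, 11 vCPU left
host 5: place 20 vCPU, 12 vCPU left
host 6: place 18 vCPU, 14 vCPU left
host 7: place 18 vCPU, 14 vCPU left
host 8: place 18 vCPU, 14 vCPU left
host 1: place 4 vCPU, 5 vCPU left
host 1: place 4 vCPU, 1 vCPU left
host 2: place 3 vCPU, 6 vCPU left
Final hosts: [23,4,4] [23,3] [22] [21] [20] [18] [18] [18].

8 hosts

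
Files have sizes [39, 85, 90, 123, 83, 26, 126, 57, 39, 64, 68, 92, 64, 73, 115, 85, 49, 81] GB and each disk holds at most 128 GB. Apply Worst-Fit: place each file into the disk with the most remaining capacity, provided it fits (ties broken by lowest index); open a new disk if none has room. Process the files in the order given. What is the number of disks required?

Put 39 GB in disk 1; 89 GB remain.
Put 85 GB in disk 1; 4 GB remain.
Put 90 GB in disk 2; 38 GB remain.
Put 123 GB in disk 3; 5 GB remain.
Put 83 GB in disk 4; 45 GB remain.
Put 26 GB in disk 4; 19 GB remain.
Put 126 GB in disk 5; 2 GB remain.
Put 57 GB in disk 6; 71 GB remain.
Put 39 GB in disk 6; 32 GB remain.
Put 64 GB in disk 7; 64 GB remain.
Put 68 GB in disk 8; 60 GB remain.
Put 92 GB in disk 9; 36 GB remain.
Put 64 GB in disk 7; 0 GB remain.
Put 73 GB in disk 10; 55 GB remain.
Put 115 GB in disk 11; 13 GB remain.
Put 85 GB in disk 12; 43 GB remain.
Put 49 GB in disk 8; 11 GB remain.
Put 81 GB in disk 13; 47 GB remain.

13 disks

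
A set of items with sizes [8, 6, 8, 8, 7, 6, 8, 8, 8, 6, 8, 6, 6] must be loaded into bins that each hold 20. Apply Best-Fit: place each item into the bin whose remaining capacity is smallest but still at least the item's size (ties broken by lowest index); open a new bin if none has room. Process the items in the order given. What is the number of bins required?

6 bins

8 → bin 1 (remaining 12)
6 → bin 1 (remaining 6)
8 → bin 2 (remaining 12)
8 → bin 2 (remaining 4)
7 → bin 3 (remaining 13)
6 → bin 1 (remaining 0)
8 → bin 3 (remaining 5)
8 → bin 4 (remaining 12)
8 → bin 4 (remaining 4)
6 → bin 5 (remaining 14)
8 → bin 5 (remaining 6)
6 → bin 5 (remaining 0)
6 → bin 6 (remaining 14)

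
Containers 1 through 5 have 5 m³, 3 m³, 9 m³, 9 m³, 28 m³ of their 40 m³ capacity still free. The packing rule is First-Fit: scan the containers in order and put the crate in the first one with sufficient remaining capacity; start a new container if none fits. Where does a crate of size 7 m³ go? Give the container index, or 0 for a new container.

3

Containers with room: container 3 (9 m³), container 4 (9 m³), container 5 (28 m³).
The first with room is container 3.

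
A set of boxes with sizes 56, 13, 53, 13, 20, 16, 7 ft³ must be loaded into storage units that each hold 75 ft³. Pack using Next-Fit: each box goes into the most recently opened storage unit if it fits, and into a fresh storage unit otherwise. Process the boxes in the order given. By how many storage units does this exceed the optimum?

0

Next-Fit: [56,13] [53,13] [20,16,7] → 3 storage units.
Total size 178 ft³; any packing needs at least ⌈178/75⌉ = 3 storage units.
So 3 is already optimal.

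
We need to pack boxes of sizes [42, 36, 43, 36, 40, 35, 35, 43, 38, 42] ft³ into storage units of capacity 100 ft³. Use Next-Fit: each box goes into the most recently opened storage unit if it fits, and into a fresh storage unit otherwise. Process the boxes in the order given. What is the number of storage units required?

42 ft³ → storage unit 1 (remaining 58 ft³)
36 ft³ → storage unit 1 (remaining 22 ft³)
43 ft³ → storage unit 2 (remaining 57 ft³)
36 ft³ → storage unit 2 (remaining 21 ft³)
40 ft³ → storage unit 3 (remaining 60 ft³)
35 ft³ → storage unit 3 (remaining 25 ft³)
35 ft³ → storage unit 4 (remaining 65 ft³)
43 ft³ → storage unit 4 (remaining 22 ft³)
38 ft³ → storage unit 5 (remaining 62 ft³)
42 ft³ → storage unit 5 (remaining 20 ft³)
Final storage units: [42,36] [43,36] [40,35] [35,43] [38,42].

5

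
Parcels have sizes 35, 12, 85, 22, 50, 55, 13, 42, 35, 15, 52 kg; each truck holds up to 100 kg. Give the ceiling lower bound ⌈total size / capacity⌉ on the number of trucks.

Total size = 35 + 12 + 85 + 22 + 50 + 55 + 13 + 42 + 35 + 15 + 52 = 416 kg.
⌈416 / 100⌉ = 5.

5 trucks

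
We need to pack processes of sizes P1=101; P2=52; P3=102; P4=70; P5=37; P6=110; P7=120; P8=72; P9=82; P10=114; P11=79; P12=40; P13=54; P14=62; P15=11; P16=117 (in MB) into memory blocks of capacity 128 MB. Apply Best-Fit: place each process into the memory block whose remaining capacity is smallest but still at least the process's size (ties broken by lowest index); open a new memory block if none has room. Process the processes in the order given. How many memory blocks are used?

P1 (101 MB) → memory block 1 (remaining 27 MB)
P2 (52 MB) → memory block 2 (remaining 76 MB)
P3 (102 MB) → memory block 3 (remaining 26 MB)
P4 (70 MB) → memory block 2 (remaining 6 MB)
P5 (37 MB) → memory block 4 (remaining 91 MB)
P6 (110 MB) → memory block 5 (remaining 18 MB)
P7 (120 MB) → memory block 6 (remaining 8 MB)
P8 (72 MB) → memory block 4 (remaining 19 MB)
P9 (82 MB) → memory block 7 (remaining 46 MB)
P10 (114 MB) → memory block 8 (remaining 14 MB)
P11 (79 MB) → memory block 9 (remaining 49 MB)
P12 (40 MB) → memory block 7 (remaining 6 MB)
P13 (54 MB) → memory block 10 (remaining 74 MB)
P14 (62 MB) → memory block 10 (remaining 12 MB)
P15 (11 MB) → memory block 10 (remaining 1 MB)
P16 (117 MB) → memory block 11 (remaining 11 MB)
Final memory blocks: [101] [52,70] [102] [37,72] [110] [120] [82,40] [114] [79] [54,62,11] [117].

11 memory blocks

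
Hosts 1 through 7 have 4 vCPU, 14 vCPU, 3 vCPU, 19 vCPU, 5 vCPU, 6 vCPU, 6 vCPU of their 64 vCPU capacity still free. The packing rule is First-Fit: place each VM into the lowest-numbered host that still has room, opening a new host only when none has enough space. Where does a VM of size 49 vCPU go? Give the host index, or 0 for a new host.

0

No host has ≥ 49 vCPU free, so a new host is opened.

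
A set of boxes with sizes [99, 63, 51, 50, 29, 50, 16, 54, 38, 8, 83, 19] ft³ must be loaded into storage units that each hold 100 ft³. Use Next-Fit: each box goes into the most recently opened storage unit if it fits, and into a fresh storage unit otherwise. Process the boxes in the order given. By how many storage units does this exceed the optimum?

2

Next-Fit: [99] [63] [51] [50,29] [50,16] [54,38,8] [83] [19] → 8 storage units.
Total size 560 ft³; any packing needs at least ⌈560/100⌉ = 6 storage units.
An optimal packing achieves that bound: [99] [83,16] [63,29,8] [54,38] [51,19] [50,50] → 6 storage units.
Excess: 8 − 6 = 2.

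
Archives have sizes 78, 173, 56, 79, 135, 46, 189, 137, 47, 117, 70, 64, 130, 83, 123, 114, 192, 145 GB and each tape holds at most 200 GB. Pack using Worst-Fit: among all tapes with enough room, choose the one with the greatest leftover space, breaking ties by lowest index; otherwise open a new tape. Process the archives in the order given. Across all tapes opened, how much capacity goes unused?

422

78 GB → tape 1 (remaining 122 GB)
173 GB → tape 2 (remaining 27 GB)
56 GB → tape 1 (remaining 66 GB)
79 GB → tape 3 (remaining 121 GB)
135 GB → tape 4 (remaining 65 GB)
46 GB → tape 3 (remaining 75 GB)
189 GB → tape 5 (remaining 11 GB)
137 GB → tape 6 (remaining 63 GB)
47 GB → tape 3 (remaining 28 GB)
117 GB → tape 7 (remaining 83 GB)
70 GB → tape 7 (remaining 13 GB)
64 GB → tape 1 (remaining 2 GB)
130 GB → tape 8 (remaining 70 GB)
83 GB → tape 9 (remaining 117 GB)
123 GB → tape 10 (remaining 77 GB)
114 GB → tape 9 (remaining 3 GB)
192 GB → tape 11 (remaining 8 GB)
145 GB → tape 12 (remaining 55 GB)
12 tapes × 200 GB = 2400 GB; used 1978 GB; unused 422 GB.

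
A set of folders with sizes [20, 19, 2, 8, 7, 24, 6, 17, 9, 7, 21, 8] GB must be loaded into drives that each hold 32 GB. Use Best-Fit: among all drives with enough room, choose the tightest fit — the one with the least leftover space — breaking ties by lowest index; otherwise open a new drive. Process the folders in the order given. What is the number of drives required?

5

20 GB → drive 1 (remaining 12 GB)
19 GB → drive 2 (remaining 13 GB)
2 GB → drive 1 (remaining 10 GB)
8 GB → drive 1 (remaining 2 GB)
7 GB → drive 2 (remaining 6 GB)
24 GB → drive 3 (remaining 8 GB)
6 GB → drive 2 (remaining 0 GB)
17 GB → drive 4 (remaining 15 GB)
9 GB → drive 4 (remaining 6 GB)
7 GB → drive 3 (remaining 1 GB)
21 GB → drive 5 (remaining 11 GB)
8 GB → drive 5 (remaining 3 GB)
Final drives: [20,2,8] [19,7,6] [24,7] [17,9] [21,8].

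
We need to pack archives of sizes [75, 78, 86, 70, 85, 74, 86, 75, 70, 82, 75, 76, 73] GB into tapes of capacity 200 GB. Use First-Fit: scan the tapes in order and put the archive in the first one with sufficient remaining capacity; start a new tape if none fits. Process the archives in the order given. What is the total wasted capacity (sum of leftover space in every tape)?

75 GB → tape 1 (remaining 125 GB)
78 GB → tape 1 (remaining 47 GB)
86 GB → tape 2 (remaining 114 GB)
70 GB → tape 2 (remaining 44 GB)
85 GB → tape 3 (remaining 115 GB)
74 GB → tape 3 (remaining 41 GB)
86 GB → tape 4 (remaining 114 GB)
75 GB → tape 4 (remaining 39 GB)
70 GB → tape 5 (remaining 130 GB)
82 GB → tape 5 (remaining 48 GB)
75 GB → tape 6 (remaining 125 GB)
76 GB → tape 6 (remaining 49 GB)
73 GB → tape 7 (remaining 127 GB)
7 tapes × 200 GB = 1400 GB; used 1005 GB; unused 395 GB.

395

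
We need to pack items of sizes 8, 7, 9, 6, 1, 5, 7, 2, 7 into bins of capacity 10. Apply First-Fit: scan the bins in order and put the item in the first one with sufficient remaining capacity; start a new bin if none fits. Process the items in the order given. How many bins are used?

7 bins

Put 8 in bin 1; 2 remain.
Put 7 in bin 2; 3 remain.
Put 9 in bin 3; 1 remain.
Put 6 in bin 4; 4 remain.
Put 1 in bin 1; 1 remain.
Put 5 in bin 5; 5 remain.
Put 7 in bin 6; 3 remain.
Put 2 in bin 2; 1 remain.
Put 7 in bin 7; 3 remain.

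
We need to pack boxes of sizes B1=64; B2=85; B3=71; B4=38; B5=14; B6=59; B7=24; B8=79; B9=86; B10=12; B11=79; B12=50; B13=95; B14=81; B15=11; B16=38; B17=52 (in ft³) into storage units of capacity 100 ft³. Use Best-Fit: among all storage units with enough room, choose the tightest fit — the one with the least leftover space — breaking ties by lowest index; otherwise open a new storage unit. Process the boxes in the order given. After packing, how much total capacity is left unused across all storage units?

162

B1 (64 ft³) → storage unit 1 (remaining 36 ft³)
B2 (85 ft³) → storage unit 2 (remaining 15 ft³)
B3 (71 ft³) → storage unit 3 (remaining 29 ft³)
B4 (38 ft³) → storage unit 4 (remaining 62 ft³)
B5 (14 ft³) → storage unit 2 (remaining 1 ft³)
B6 (59 ft³) → storage unit 4 (remaining 3 ft³)
B7 (24 ft³) → storage unit 3 (remaining 5 ft³)
B8 (79 ft³) → storage unit 5 (remaining 21 ft³)
B9 (86 ft³) → storage unit 6 (remaining 14 ft³)
B10 (12 ft³) → storage unit 6 (remaining 2 ft³)
B11 (79 ft³) → storage unit 7 (remaining 21 ft³)
B12 (50 ft³) → storage unit 8 (remaining 50 ft³)
B13 (95 ft³) → storage unit 9 (remaining 5 ft³)
B14 (81 ft³) → storage unit 10 (remaining 19 ft³)
B15 (11 ft³) → storage unit 10 (remaining 8 ft³)
B16 (38 ft³) → storage unit 8 (remaining 12 ft³)
B17 (52 ft³) → storage unit 11 (remaining 48 ft³)
11 storage units × 100 ft³ = 1100 ft³; used 938 ft³; unused 162 ft³.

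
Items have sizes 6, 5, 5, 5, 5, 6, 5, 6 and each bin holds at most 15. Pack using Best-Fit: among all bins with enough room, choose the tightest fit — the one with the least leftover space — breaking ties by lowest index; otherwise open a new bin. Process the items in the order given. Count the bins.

4 bins

bin 1: place 6, 9 left
bin 1: place 5, 4 left
bin 2: place 5, 10 left
bin 2: place 5, 5 left
bin 2: place 5, 0 left
bin 3: place 6, 9 left
bin 3: place 5, 4 left
bin 4: place 6, 9 left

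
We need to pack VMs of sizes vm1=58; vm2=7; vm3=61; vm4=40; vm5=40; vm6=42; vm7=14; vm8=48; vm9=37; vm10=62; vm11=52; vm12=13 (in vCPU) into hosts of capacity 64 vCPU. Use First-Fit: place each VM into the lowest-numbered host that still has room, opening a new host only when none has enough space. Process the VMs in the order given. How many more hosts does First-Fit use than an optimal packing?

First-Fit: [58] [7,40,14] [61] [40,13] [42] [48] [37] [62] [52] → 9 hosts.
9 VMs exceed 32 vCPU (half the capacity), and no two of those can share a host, so at least 9 hosts are needed.
So 9 is already optimal.

0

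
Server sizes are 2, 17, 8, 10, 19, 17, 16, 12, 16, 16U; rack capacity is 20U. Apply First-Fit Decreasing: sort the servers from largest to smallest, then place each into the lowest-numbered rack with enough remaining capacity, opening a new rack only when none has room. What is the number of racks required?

8 racks

Sorted descending: 19, 17, 17, 16, 16, 16, 12, 10, 8, 2.
19U → rack 1 (remaining 1U)
17U → rack 2 (remaining 3U)
17U → rack 3 (remaining 3U)
16U → rack 4 (remaining 4U)
16U → rack 5 (remaining 4U)
16U → rack 6 (remaining 4U)
12U → rack 7 (remaining 8U)
10U → rack 8 (remaining 10U)
8U → rack 7 (remaining 0U)
2U → rack 2 (remaining 1U)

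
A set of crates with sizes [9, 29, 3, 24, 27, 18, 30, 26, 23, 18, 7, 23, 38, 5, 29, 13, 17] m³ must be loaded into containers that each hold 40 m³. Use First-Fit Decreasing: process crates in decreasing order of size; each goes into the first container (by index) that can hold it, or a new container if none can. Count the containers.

10

Sorted descending: 38, 30, 29, 29, 27, 26, 24, 23, 23, 18, 18, 17, 13, 9, 7, 5, 3.
Put 38 m³ in container 1; 2 m³ remain.
Put 30 m³ in container 2; 10 m³ remain.
Put 29 m³ in container 3; 11 m³ remain.
Put 29 m³ in container 4; 11 m³ remain.
Put 27 m³ in container 5; 13 m³ remain.
Put 26 m³ in container 6; 14 m³ remain.
Put 24 m³ in container 7; 16 m³ remain.
Put 23 m³ in container 8; 17 m³ remain.
Put 23 m³ in container 9; 17 m³ remain.
Put 18 m³ in container 10; 22 m³ remain.
Put 18 m³ in container 10; 4 m³ remain.
Put 17 m³ in container 8; 0 m³ remain.
Put 13 m³ in container 5; 0 m³ remain.
Put 9 m³ in container 2; 1 m³ remain.
Put 7 m³ in container 3; 4 m³ remain.
Put 5 m³ in container 4; 6 m³ remain.
Put 3 m³ in container 3; 1 m³ remain.
Final containers: [38] [30,9] [29,7,3] [29,5] [27,13] [26] [24] [23,17] [23] [18,18].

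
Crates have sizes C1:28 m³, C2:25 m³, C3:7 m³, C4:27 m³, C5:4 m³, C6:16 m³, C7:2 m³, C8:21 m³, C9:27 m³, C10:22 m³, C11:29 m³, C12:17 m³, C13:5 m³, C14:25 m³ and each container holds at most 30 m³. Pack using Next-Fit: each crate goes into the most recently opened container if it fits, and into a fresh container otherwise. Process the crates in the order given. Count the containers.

11 containers

Put C1 (28 m³) in container 1; 2 m³ remain.
Put C2 (25 m³) in container 2; 5 m³ remain.
Put C3 (7 m³) in container 3; 23 m³ remain.
Put C4 (27 m³) in container 4; 3 m³ remain.
Put C5 (4 m³) in container 5; 26 m³ remain.
Put C6 (16 m³) in container 5; 10 m³ remain.
Put C7 (2 m³) in container 5; 8 m³ remain.
Put C8 (21 m³) in container 6; 9 m³ remain.
Put C9 (27 m³) in container 7; 3 m³ remain.
Put C10 (22 m³) in container 8; 8 m³ remain.
Put C11 (29 m³) in container 9; 1 m³ remain.
Put C12 (17 m³) in container 10; 13 m³ remain.
Put C13 (5 m³) in container 10; 8 m³ remain.
Put C14 (25 m³) in container 11; 5 m³ remain.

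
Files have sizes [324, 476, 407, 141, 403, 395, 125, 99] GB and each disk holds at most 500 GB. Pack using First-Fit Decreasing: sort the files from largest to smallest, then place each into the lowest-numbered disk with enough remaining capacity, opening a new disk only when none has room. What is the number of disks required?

Sorted descending: 476, 407, 403, 395, 324, 141, 125, 99.
disk 1: place 476 GB, 24 GB left
disk 2: place 407 GB, 93 GB left
disk 3: place 403 GB, 97 GB left
disk 4: place 395 GB, 105 GB left
disk 5: place 324 GB, 176 GB left
disk 5: place 141 GB, 35 GB left
disk 6: place 125 GB, 375 GB left
disk 4: place 99 GB, 6 GB left
Final disks: [476] [407] [403] [395,99] [324,141] [125].

6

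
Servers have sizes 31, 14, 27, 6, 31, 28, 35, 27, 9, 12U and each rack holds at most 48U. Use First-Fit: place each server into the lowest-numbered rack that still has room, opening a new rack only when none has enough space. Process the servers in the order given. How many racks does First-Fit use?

Put 31U in rack 1; 17U remain.
Put 14U in rack 1; 3U remain.
Put 27U in rack 2; 21U remain.
Put 6U in rack 2; 15U remain.
Put 31U in rack 3; 17U remain.
Put 28U in rack 4; 20U remain.
Put 35U in rack 5; 13U remain.
Put 27U in rack 6; 21U remain.
Put 9U in rack 2; 6U remain.
Put 12U in rack 3; 5U remain.

6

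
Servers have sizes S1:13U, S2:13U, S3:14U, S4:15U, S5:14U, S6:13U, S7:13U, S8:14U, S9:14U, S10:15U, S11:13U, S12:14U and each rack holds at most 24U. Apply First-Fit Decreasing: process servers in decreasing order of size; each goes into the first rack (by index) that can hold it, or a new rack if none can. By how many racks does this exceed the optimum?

First-Fit Decreasing: [15] [15] [14] [14] [14] [14] [14] [13] [13] [13] [13] [13] → 12 racks.
12 servers exceed 12U (half the capacity), and no two of those can share a rack, so at least 12 racks are needed.
So 12 is already optimal.

0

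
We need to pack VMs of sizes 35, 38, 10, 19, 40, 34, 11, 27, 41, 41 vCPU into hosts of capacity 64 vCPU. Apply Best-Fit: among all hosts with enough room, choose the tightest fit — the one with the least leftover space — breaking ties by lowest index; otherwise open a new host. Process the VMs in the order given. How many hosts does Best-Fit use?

35 vCPU → host 1 (remaining 29 vCPU)
38 vCPU → host 2 (remaining 26 vCPU)
10 vCPU → host 2 (remaining 16 vCPU)
19 vCPU → host 1 (remaining 10 vCPU)
40 vCPU → host 3 (remaining 24 vCPU)
34 vCPU → host 4 (remaining 30 vCPU)
11 vCPU → host 2 (remaining 5 vCPU)
27 vCPU → host 4 (remaining 3 vCPU)
41 vCPU → host 5 (remaining 23 vCPU)
41 vCPU → host 6 (remaining 23 vCPU)
Final hosts: [35,19] [38,10,11] [40] [34,27] [41] [41].

6 hosts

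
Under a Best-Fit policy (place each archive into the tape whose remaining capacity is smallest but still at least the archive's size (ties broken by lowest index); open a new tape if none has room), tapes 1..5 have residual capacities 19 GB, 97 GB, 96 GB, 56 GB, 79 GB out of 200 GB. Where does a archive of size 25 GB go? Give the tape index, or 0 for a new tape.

Tapes with room: tape 2 (97 GB), tape 3 (96 GB), tape 4 (56 GB), tape 5 (79 GB).
Tightest fit is tape 4 with 56 GB free.

4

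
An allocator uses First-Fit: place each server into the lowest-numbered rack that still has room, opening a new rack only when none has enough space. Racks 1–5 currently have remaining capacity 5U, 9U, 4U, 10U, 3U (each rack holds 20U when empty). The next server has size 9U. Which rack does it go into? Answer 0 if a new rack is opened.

2

Racks with room: rack 2 (9U), rack 4 (10U).
The first with room is rack 2.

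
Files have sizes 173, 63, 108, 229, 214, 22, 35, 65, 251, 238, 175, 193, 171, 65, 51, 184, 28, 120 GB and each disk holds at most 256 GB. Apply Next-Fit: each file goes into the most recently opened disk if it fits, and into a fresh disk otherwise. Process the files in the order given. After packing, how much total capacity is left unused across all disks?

disk 1: place 173 GB, 83 GB left
disk 1: place 63 GB, 20 GB left
disk 2: place 108 GB, 148 GB left
disk 3: place 229 GB, 27 GB left
disk 4: place 214 GB, 42 GB left
disk 4: place 22 GB, 20 GB left
disk 5: place 35 GB, 221 GB left
disk 5: place 65 GB, 156 GB left
disk 6: place 251 GB, 5 GB left
disk 7: place 238 GB, 18 GB left
disk 8: place 175 GB, 81 GB left
disk 9: place 193 GB, 63 GB left
disk 10: place 171 GB, 85 GB left
disk 10: place 65 GB, 20 GB left
disk 11: place 51 GB, 205 GB left
disk 11: place 184 GB, 21 GB left
disk 12: place 28 GB, 228 GB left
disk 12: place 120 GB, 108 GB left
12 disks × 256 GB = 3072 GB; used 2385 GB; unused 687 GB.

687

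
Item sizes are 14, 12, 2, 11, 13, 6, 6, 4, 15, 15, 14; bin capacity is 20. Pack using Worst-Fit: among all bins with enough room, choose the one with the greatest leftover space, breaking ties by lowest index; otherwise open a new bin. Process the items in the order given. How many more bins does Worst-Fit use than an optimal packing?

Worst-Fit: [14,4] [12,2] [11,6] [13,6] [15] [15] [14] → 7 bins.
7 items exceed 10 (half the capacity), and no two of those can share a bin, so at least 7 bins are needed.
So 7 is already optimal.

0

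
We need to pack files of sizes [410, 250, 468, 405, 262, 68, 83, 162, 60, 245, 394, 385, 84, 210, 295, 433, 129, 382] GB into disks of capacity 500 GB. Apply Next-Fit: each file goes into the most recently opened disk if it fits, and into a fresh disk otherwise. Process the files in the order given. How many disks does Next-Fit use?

410 GB → disk 1 (remaining 90 GB)
250 GB → disk 2 (remaining 250 GB)
468 GB → disk 3 (remaining 32 GB)
405 GB → disk 4 (remaining 95 GB)
262 GB → disk 5 (remaining 238 GB)
68 GB → disk 5 (remaining 170 GB)
83 GB → disk 5 (remaining 87 GB)
162 GB → disk 6 (remaining 338 GB)
60 GB → disk 6 (remaining 278 GB)
245 GB → disk 6 (remaining 33 GB)
394 GB → disk 7 (remaining 106 GB)
385 GB → disk 8 (remaining 115 GB)
84 GB → disk 8 (remaining 31 GB)
210 GB → disk 9 (remaining 290 GB)
295 GB → disk 10 (remaining 205 GB)
433 GB → disk 11 (remaining 67 GB)
129 GB → disk 12 (remaining 371 GB)
382 GB → disk 13 (remaining 118 GB)
Final disks: [410] [250] [468] [405] [262,68,83] [162,60,245] [394] [385,84] [210] [295] [433] [129] [382].

13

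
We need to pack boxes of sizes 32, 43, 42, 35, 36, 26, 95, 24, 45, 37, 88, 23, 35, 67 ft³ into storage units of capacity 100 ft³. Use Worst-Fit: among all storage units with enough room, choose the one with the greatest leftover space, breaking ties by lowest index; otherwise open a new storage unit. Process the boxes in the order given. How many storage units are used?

8

Put 32 ft³ in storage unit 1; 68 ft³ remain.
Put 43 ft³ in storage unit 1; 25 ft³ remain.
Put 42 ft³ in storage unit 2; 58 ft³ remain.
Put 35 ft³ in storage unit 2; 23 ft³ remain.
Put 36 ft³ in storage unit 3; 64 ft³ remain.
Put 26 ft³ in storage unit 3; 38 ft³ remain.
Put 95 ft³ in storage unit 4; 5 ft³ remain.
Put 24 ft³ in storage unit 3; 14 ft³ remain.
Put 45 ft³ in storage unit 5; 55 ft³ remain.
Put 37 ft³ in storage unit 5; 18 ft³ remain.
Put 88 ft³ in storage unit 6; 12 ft³ remain.
Put 23 ft³ in storage unit 1; 2 ft³ remain.
Put 35 ft³ in storage unit 7; 65 ft³ remain.
Put 67 ft³ in storage unit 8; 33 ft³ remain.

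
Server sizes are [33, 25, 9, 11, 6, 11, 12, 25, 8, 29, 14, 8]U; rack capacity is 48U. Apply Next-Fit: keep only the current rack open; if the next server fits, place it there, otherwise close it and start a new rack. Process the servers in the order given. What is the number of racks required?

6

33U → rack 1 (remaining 15U)
25U → rack 2 (remaining 23U)
9U → rack 2 (remaining 14U)
11U → rack 2 (remaining 3U)
6U → rack 3 (remaining 42U)
11U → rack 3 (remaining 31U)
12U → rack 3 (remaining 19U)
25U → rack 4 (remaining 23U)
8U → rack 4 (remaining 15U)
29U → rack 5 (remaining 19U)
14U → rack 5 (remaining 5U)
8U → rack 6 (remaining 40U)
Final racks: [33] [25,9,11] [6,11,12] [25,8] [29,14] [8].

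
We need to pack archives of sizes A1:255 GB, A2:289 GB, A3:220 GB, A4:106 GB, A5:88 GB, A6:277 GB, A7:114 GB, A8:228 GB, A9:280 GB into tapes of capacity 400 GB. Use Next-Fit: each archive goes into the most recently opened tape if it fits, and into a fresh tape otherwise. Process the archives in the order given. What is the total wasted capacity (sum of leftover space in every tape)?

tape 1: place A1 (255 GB), 145 GB left
tape 2: place A2 (289 GB), 111 GB left
tape 3: place A3 (220 GB), 180 GB left
tape 3: place A4 (106 GB), 74 GB left
tape 4: place A5 (88 GB), 312 GB left
tape 4: place A6 (277 GB), 35 GB left
tape 5: place A7 (114 GB), 286 GB left
tape 5: place A8 (228 GB), 58 GB left
tape 6: place A9 (280 GB), 120 GB left
6 tapes × 400 GB = 2400 GB; used 1857 GB; unused 543 GB.

543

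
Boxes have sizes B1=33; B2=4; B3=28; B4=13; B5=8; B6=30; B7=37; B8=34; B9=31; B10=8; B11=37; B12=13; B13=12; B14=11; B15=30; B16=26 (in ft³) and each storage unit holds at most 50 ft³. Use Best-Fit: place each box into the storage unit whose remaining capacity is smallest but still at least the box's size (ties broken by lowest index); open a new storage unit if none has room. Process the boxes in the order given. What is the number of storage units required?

9

B1 (33 ft³) → storage unit 1 (remaining 17 ft³)
B2 (4 ft³) → storage unit 1 (remaining 13 ft³)
B3 (28 ft³) → storage unit 2 (remaining 22 ft³)
B4 (13 ft³) → storage unit 1 (remaining 0 ft³)
B5 (8 ft³) → storage unit 2 (remaining 14 ft³)
B6 (30 ft³) → storage unit 3 (remaining 20 ft³)
B7 (37 ft³) → storage unit 4 (remaining 13 ft³)
B8 (34 ft³) → storage unit 5 (remaining 16 ft³)
B9 (31 ft³) → storage unit 6 (remaining 19 ft³)
B10 (8 ft³) → storage unit 4 (remaining 5 ft³)
B11 (37 ft³) → storage unit 7 (remaining 13 ft³)
B12 (13 ft³) → storage unit 7 (remaining 0 ft³)
B13 (12 ft³) → storage unit 2 (remaining 2 ft³)
B14 (11 ft³) → storage unit 5 (remaining 5 ft³)
B15 (30 ft³) → storage unit 8 (remaining 20 ft³)
B16 (26 ft³) → storage unit 9 (remaining 24 ft³)
Final storage units: [33,4,13] [28,8,12] [30] [37,8] [34,11] [31] [37,13] [30] [26].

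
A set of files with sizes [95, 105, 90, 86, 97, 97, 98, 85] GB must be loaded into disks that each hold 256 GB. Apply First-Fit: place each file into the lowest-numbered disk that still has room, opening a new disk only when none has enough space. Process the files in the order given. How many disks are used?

95 GB → disk 1 (remaining 161 GB)
105 GB → disk 1 (remaining 56 GB)
90 GB → disk 2 (remaining 166 GB)
86 GB → disk 2 (remaining 80 GB)
97 GB → disk 3 (remaining 159 GB)
97 GB → disk 3 (remaining 62 GB)
98 GB → disk 4 (remaining 158 GB)
85 GB → disk 4 (remaining 73 GB)
Final disks: [95,105] [90,86] [97,97] [98,85].

4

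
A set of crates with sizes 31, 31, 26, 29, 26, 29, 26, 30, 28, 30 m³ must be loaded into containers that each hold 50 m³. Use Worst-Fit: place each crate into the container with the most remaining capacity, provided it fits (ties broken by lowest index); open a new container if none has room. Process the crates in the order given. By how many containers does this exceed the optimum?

Worst-Fit: [31] [31] [26] [29] [26] [29] [26] [30] [28] [30] → 10 containers.
10 crates exceed 25 m³ (half the capacity), and no two of those can share a container, so at least 10 containers are needed.
So 10 is already optimal.

0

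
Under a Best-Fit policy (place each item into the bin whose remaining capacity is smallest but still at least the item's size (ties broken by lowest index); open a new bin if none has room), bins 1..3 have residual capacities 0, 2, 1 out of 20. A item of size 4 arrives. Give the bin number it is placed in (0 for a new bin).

No bin has ≥ 4 free, so a new bin is opened.

0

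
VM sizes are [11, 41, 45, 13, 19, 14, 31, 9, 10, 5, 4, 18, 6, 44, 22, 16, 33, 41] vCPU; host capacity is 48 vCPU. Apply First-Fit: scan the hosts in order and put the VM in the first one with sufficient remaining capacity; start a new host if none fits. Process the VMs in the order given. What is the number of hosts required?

9

11 vCPU → host 1 (remaining 37 vCPU)
41 vCPU → host 2 (remaining 7 vCPU)
45 vCPU → host 3 (remaining 3 vCPU)
13 vCPU → host 1 (remaining 24 vCPU)
19 vCPU → host 1 (remaining 5 vCPU)
14 vCPU → host 4 (remaining 34 vCPU)
31 vCPU → host 4 (remaining 3 vCPU)
9 vCPU → host 5 (remaining 39 vCPU)
10 vCPU → host 5 (remaining 29 vCPU)
5 vCPU → host 1 (remaining 0 vCPU)
4 vCPU → host 2 (remaining 3 vCPU)
18 vCPU → host 5 (remaining 11 vCPU)
6 vCPU → host 5 (remaining 5 vCPU)
44 vCPU → host 6 (remaining 4 vCPU)
22 vCPU → host 7 (remaining 26 vCPU)
16 vCPU → host 7 (remaining 10 vCPU)
33 vCPU → host 8 (remaining 15 vCPU)
41 vCPU → host 9 (remaining 7 vCPU)
Final hosts: [11,13,19,5] [41,4] [45] [14,31] [9,10,18,6] [44] [22,16] [33] [41].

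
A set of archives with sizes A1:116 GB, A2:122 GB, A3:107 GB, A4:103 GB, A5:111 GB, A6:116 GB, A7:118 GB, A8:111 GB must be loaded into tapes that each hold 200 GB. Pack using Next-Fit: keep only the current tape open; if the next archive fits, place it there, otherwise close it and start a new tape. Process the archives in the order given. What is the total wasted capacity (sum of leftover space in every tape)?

696

A1 (116 GB) → tape 1 (remaining 84 GB)
A2 (122 GB) → tape 2 (remaining 78 GB)
A3 (107 GB) → tape 3 (remaining 93 GB)
A4 (103 GB) → tape 4 (remaining 97 GB)
A5 (111 GB) → tape 5 (remaining 89 GB)
A6 (116 GB) → tape 6 (remaining 84 GB)
A7 (118 GB) → tape 7 (remaining 82 GB)
A8 (111 GB) → tape 8 (remaining 89 GB)
8 tapes × 200 GB = 1600 GB; used 904 GB; unused 696 GB.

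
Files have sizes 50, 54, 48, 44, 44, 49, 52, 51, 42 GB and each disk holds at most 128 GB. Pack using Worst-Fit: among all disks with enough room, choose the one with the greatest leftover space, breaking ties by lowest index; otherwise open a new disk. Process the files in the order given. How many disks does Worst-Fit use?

5

disk 1: place 50 GB, 78 GB left
disk 1: place 54 GB, 24 GB left
disk 2: place 48 GB, 80 GB left
disk 2: place 44 GB, 36 GB left
disk 3: place 44 GB, 84 GB left
disk 3: place 49 GB, 35 GB left
disk 4: place 52 GB, 76 GB left
disk 4: place 51 GB, 25 GB left
disk 5: place 42 GB, 86 GB left
Final disks: [50,54] [48,44] [44,49] [52,51] [42].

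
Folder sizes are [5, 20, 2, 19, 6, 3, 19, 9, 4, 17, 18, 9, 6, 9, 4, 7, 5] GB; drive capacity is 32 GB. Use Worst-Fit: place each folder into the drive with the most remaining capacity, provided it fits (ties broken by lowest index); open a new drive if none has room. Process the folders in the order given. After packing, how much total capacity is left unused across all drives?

30

Put 5 GB in drive 1; 27 GB remain.
Put 20 GB in drive 1; 7 GB remain.
Put 2 GB in drive 1; 5 GB remain.
Put 19 GB in drive 2; 13 GB remain.
Put 6 GB in drive 2; 7 GB remain.
Put 3 GB in drive 2; 4 GB remain.
Put 19 GB in drive 3; 13 GB remain.
Put 9 GB in drive 3; 4 GB remain.
Put 4 GB in drive 1; 1 GB remain.
Put 17 GB in drive 4; 15 GB remain.
Put 18 GB in drive 5; 14 GB remain.
Put 9 GB in drive 4; 6 GB remain.
Put 6 GB in drive 5; 8 GB remain.
Put 9 GB in drive 6; 23 GB remain.
Put 4 GB in drive 6; 19 GB remain.
Put 7 GB in drive 6; 12 GB remain.
Put 5 GB in drive 6; 7 GB remain.
6 drives × 32 GB = 192 GB; used 162 GB; unused 30 GB.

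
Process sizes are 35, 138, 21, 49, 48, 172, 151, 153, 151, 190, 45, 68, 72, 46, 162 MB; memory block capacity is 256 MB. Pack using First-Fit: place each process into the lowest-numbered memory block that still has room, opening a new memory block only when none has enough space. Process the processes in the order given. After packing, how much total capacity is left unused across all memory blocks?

291

35 MB → memory block 1 (remaining 221 MB)
138 MB → memory block 1 (remaining 83 MB)
21 MB → memory block 1 (remaining 62 MB)
49 MB → memory block 1 (remaining 13 MB)
48 MB → memory block 2 (remaining 208 MB)
172 MB → memory block 2 (remaining 36 MB)
151 MB → memory block 3 (remaining 105 MB)
153 MB → memory block 4 (remaining 103 MB)
151 MB → memory block 5 (remaining 105 MB)
190 MB → memory block 6 (remaining 66 MB)
45 MB → memory block 3 (remaining 60 MB)
68 MB → memory block 4 (remaining 35 MB)
72 MB → memory block 5 (remaining 33 MB)
46 MB → memory block 3 (remaining 14 MB)
162 MB → memory block 7 (remaining 94 MB)
7 memory blocks × 256 MB = 1792 MB; used 1501 MB; unused 291 MB.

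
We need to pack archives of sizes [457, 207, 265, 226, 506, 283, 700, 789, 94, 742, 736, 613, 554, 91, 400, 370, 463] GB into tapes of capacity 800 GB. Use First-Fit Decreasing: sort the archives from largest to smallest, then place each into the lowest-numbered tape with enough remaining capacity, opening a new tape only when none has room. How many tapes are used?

10

Sorted descending: 789, 742, 736, 700, 613, 554, 506, 463, 457, 400, 370, 283, 265, 226, 207, 94, 91.
789 GB → tape 1 (remaining 11 GB)
742 GB → tape 2 (remaining 58 GB)
736 GB → tape 3 (remaining 64 GB)
700 GB → tape 4 (remaining 100 GB)
613 GB → tape 5 (remaining 187 GB)
554 GB → tape 6 (remaining 246 GB)
506 GB → tape 7 (remaining 294 GB)
463 GB → tape 8 (remaining 337 GB)
457 GB → tape 9 (remaining 343 GB)
400 GB → tape 10 (remaining 400 GB)
370 GB → tape 10 (remaining 30 GB)
283 GB → tape 7 (remaining 11 GB)
265 GB → tape 8 (remaining 72 GB)
226 GB → tape 6 (remaining 20 GB)
207 GB → tape 9 (remaining 136 GB)
94 GB → tape 4 (remaining 6 GB)
91 GB → tape 5 (remaining 96 GB)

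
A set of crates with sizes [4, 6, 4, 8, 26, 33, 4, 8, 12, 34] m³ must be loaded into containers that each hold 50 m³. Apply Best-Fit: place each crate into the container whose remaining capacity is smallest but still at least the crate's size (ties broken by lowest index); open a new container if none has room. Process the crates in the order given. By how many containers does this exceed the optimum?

Best-Fit: [4,6,4,8,26] [33,4,8] [12,34] → 3 containers.
Total size 139 m³; any packing needs at least ⌈139/50⌉ = 3 containers.
So 3 is already optimal.

0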